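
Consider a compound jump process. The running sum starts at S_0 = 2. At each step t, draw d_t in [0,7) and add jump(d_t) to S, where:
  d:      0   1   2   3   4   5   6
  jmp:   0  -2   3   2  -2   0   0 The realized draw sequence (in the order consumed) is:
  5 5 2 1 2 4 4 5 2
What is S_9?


t=0: S=2, d=5, jump=0, S_1=2
t=1: S=2, d=5, jump=0, S_2=2
t=2: S=2, d=2, jump=3, S_3=5
t=3: S=5, d=1, jump=-2, S_4=3
t=4: S=3, d=2, jump=3, S_5=6
t=5: S=6, d=4, jump=-2, S_6=4
t=6: S=4, d=4, jump=-2, S_7=2
t=7: S=2, d=5, jump=0, S_8=2
t=8: S=2, d=2, jump=3, S_9=5

5


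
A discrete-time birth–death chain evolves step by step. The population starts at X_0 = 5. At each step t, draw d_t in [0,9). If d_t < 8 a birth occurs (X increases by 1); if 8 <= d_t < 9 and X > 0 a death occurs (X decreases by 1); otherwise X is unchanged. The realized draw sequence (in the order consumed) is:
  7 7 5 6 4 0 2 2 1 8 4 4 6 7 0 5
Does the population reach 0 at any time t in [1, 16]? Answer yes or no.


no

t=0: X=5, d=7 → birth, X_1=6
t=1: X=6, d=7 → birth, X_2=7
t=2: X=7, d=5 → birth, X_3=8
t=3: X=8, d=6 → birth, X_4=9
t=4: X=9, d=4 → birth, X_5=10
t=5: X=10, d=0 → birth, X_6=11
t=6: X=11, d=2 → birth, X_7=12
t=7: X=12, d=2 → birth, X_8=13
t=8: X=13, d=1 → birth, X_9=14
t=9: X=14, d=8 → death, X_10=13
t=10: X=13, d=4 → birth, X_11=14
t=11: X=14, d=4 → birth, X_12=15
t=12: X=15, d=6 → birth, X_13=16
t=13: X=16, d=7 → birth, X_14=17
t=14: X=17, d=0 → birth, X_15=18
t=15: X=18, d=5 → birth, X_16=19


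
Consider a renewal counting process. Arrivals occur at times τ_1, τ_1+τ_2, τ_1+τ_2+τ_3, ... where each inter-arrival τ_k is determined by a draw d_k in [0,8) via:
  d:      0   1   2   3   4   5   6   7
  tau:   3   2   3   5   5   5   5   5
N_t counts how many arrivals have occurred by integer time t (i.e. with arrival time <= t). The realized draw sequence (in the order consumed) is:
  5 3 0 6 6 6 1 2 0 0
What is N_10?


2

draw d_1=5: τ_1=5, arrival time A_1=5
draw d_2=3: τ_2=5, arrival time A_2=10
draw d_3=0: τ_3=3, arrival time A_3=13
draw d_4=6: τ_4=5, arrival time A_4=18
draw d_5=6: τ_5=5, arrival time A_5=23
draw d_6=6: τ_6=5, arrival time A_6=28
draw d_7=1: τ_7=2, arrival time A_7=30
draw d_8=2: τ_8=3, arrival time A_8=33
draw d_9=0: τ_9=3, arrival time A_9=36
draw d_10=0: τ_10=3, arrival time A_10=39
N_t over t=0..10: 0:0 1:0 2:0 3:0 4:0 5:1 6:1 7:1 8:1 9:1 10:2


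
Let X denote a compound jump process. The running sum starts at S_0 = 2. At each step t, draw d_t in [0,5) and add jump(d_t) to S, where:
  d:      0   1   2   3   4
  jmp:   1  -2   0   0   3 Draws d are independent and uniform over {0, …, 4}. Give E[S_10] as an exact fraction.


Outcome values over d=0..4: [1, -2, 0, 0, 3]
Σy = 2, Σy² = 14, M = 5
μ = 2/5 = 2/5,  σ² = 14/5 − (2/5)² = 66/25
E[S_10] = 2 + 10·(2/5) = 6

6


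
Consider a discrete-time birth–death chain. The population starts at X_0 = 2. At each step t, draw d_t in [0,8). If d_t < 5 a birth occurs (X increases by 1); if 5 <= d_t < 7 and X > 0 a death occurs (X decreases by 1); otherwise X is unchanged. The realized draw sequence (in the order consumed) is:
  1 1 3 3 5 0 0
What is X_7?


t=0: X=2, d=1 → birth, X_1=3
t=1: X=3, d=1 → birth, X_2=4
t=2: X=4, d=3 → birth, X_3=5
t=3: X=5, d=3 → birth, X_4=6
t=4: X=6, d=5 → death, X_5=5
t=5: X=5, d=0 → birth, X_6=6
t=6: X=6, d=0 → birth, X_7=7

7


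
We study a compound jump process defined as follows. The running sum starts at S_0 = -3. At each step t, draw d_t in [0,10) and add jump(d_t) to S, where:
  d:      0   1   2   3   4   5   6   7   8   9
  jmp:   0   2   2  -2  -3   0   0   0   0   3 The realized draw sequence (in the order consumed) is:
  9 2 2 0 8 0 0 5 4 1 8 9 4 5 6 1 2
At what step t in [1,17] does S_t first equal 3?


10

t=0: S=-3, d=9, jump=3, S_1=0
t=1: S=0, d=2, jump=2, S_2=2
t=2: S=2, d=2, jump=2, S_3=4
t=3: S=4, d=0, jump=0, S_4=4
t=4: S=4, d=8, jump=0, S_5=4
t=5: S=4, d=0, jump=0, S_6=4
t=6: S=4, d=0, jump=0, S_7=4
t=7: S=4, d=5, jump=0, S_8=4
t=8: S=4, d=4, jump=-3, S_9=1
t=9: S=1, d=1, jump=2, S_10=3
t=10: S=3, d=8, jump=0, S_11=3
t=11: S=3, d=9, jump=3, S_12=6
t=12: S=6, d=4, jump=-3, S_13=3
t=13: S=3, d=5, jump=0, S_14=3
t=14: S=3, d=6, jump=0, S_15=3
t=15: S=3, d=1, jump=2, S_16=5
t=16: S=5, d=2, jump=2, S_17=7


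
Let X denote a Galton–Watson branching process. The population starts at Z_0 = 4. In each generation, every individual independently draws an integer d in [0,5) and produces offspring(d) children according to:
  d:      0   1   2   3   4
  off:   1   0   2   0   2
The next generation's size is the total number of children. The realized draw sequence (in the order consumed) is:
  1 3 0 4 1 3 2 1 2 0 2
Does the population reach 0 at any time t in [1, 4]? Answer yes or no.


no

gen 0: Z_0=4, draws=[1, 3, 0, 4], offspring=[0, 0, 1, 2], Z_1=3
gen 1: Z_1=3, draws=[1, 3, 2], offspring=[0, 0, 2], Z_2=2
gen 2: Z_2=2, draws=[1, 2], offspring=[0, 2], Z_3=2
gen 3: Z_3=2, draws=[0, 2], offspring=[1, 2], Z_4=3


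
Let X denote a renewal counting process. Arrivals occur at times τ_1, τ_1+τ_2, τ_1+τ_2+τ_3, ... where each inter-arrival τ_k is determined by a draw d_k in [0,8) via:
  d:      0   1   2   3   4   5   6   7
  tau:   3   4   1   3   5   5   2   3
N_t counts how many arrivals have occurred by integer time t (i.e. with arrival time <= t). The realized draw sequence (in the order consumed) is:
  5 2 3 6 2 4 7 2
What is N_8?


draw d_1=5: τ_1=5, arrival time A_1=5
draw d_2=2: τ_2=1, arrival time A_2=6
draw d_3=3: τ_3=3, arrival time A_3=9
draw d_4=6: τ_4=2, arrival time A_4=11
draw d_5=2: τ_5=1, arrival time A_5=12
draw d_6=4: τ_6=5, arrival time A_6=17
draw d_7=7: τ_7=3, arrival time A_7=20
draw d_8=2: τ_8=1, arrival time A_8=21
N_t over t=0..8: 0:0 1:0 2:0 3:0 4:0 5:1 6:2 7:2 8:2

2


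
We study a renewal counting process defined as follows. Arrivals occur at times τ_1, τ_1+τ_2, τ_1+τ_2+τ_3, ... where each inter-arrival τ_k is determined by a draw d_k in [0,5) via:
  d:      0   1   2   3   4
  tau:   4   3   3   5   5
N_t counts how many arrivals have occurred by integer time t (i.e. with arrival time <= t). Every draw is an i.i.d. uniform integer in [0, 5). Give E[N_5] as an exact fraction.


1

Inter-arrival values over d=0..4: [4, 3, 3, 5, 5]
Each d has probability 1/5, so the pmf of τ is: f(3) = 2/5, f(4) = 1/5, f(5) = 2/5
Renewal equation for m(n) = E[N_n]: condition on τ_1 = k (if k <= n, one arrival plus a fresh copy on the remaining n−k steps): m(n) = F(n) + Σ_{k<=n} f(k)·m(n−k), where F(n) = P(τ <= n) and m(0) = 0
m(1) = F(1) = 0
m(2) = F(2) = 0
m(3) = F(3) = 2/5
m(4) = F(4) = 3/5
m(5) = F(5) = 1
E[N_5] = m(5) = 1


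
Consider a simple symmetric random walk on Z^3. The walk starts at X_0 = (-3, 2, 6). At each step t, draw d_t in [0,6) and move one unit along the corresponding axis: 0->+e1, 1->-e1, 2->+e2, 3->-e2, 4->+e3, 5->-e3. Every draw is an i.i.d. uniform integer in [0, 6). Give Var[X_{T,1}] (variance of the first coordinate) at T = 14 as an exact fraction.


Outcome values over d=0..5: [1, -1, 0, 0, 0, 0]
Σy = 0, Σy² = 2, M = 6
μ = 0/6 = 0,  σ² = 2/6 − (0)² = 1/3
Independent increments: Var[X_14] = 14·σ² = 14·(1/3) = 14/3

14/3


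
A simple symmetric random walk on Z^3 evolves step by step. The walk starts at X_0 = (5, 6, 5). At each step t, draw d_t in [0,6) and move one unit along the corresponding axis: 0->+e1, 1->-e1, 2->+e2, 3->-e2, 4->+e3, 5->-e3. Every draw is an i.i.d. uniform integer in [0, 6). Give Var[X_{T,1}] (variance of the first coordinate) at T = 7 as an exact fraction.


7/3

Outcome values over d=0..5: [1, -1, 0, 0, 0, 0]
Σy = 0, Σy² = 2, M = 6
μ = 0/6 = 0,  σ² = 2/6 − (0)² = 1/3
Independent increments: Var[X_7] = 7·σ² = 7·(1/3) = 7/3


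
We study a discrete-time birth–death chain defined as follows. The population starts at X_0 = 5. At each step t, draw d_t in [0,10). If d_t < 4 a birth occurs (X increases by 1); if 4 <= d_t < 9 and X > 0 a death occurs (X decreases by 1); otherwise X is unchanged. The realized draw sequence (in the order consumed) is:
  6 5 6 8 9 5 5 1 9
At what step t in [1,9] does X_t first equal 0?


6

t=0: X=5, d=6 → death, X_1=4
t=1: X=4, d=5 → death, X_2=3
t=2: X=3, d=6 → death, X_3=2
t=3: X=2, d=8 → death, X_4=1
t=4: X=1, d=9 → hold, X_5=1
t=5: X=1, d=5 → death, X_6=0
t=6: X=0, d=5 → hold, X_7=0
t=7: X=0, d=1 → birth, X_8=1
t=8: X=1, d=9 → hold, X_9=1


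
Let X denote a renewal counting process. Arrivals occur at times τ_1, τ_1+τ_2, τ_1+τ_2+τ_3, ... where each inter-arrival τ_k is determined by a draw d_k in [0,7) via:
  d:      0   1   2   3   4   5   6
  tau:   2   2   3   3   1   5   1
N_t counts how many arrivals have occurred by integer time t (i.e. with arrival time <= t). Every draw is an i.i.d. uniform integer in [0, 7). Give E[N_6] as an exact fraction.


273505/117649

Inter-arrival values over d=0..6: [2, 2, 3, 3, 1, 5, 1]
Each d has probability 1/7, so the pmf of τ is: f(1) = 2/7, f(2) = 2/7, f(3) = 2/7, f(5) = 1/7
Renewal equation for m(n) = E[N_n]: condition on τ_1 = k (if k <= n, one arrival plus a fresh copy on the remaining n−k steps): m(n) = F(n) + Σ_{k<=n} f(k)·m(n−k), where F(n) = P(τ <= n) and m(0) = 0
m(1) = F(1) = 2/7
m(2) = F(2) + f(1)·m(1) = 4/7 + 2/7·2/7 = 32/49
m(3) = F(3) + f(1)·m(2) + f(2)·m(1) = 6/7 + 2/7·32/49 + 2/7·2/7 = 386/343
m(4) = F(4) + f(1)·m(3) + f(2)·m(2) + f(3)·m(1) = 6/7 + 2/7·386/343 + 2/7·32/49 + 2/7·2/7 = 3474/2401
m(5) = F(5) + f(1)·m(4) + f(2)·m(3) + f(3)·m(2) = 1 + 2/7·3474/2401 + 2/7·386/343 + 2/7·32/49 = 32295/16807
m(6) = F(6) + f(1)·m(5) + f(2)·m(4) + f(3)·m(3) + f(5)·m(1) = 1 + 2/7·32295/16807 + 2/7·3474/2401 + 2/7·386/343 + 1/7·2/7 = 273505/117649
E[N_6] = m(6) = 273505/117649


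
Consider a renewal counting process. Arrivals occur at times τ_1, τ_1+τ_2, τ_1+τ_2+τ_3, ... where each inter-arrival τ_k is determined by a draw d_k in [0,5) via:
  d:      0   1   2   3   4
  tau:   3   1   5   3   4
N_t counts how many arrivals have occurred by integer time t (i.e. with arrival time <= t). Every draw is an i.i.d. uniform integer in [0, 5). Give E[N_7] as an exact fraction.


Inter-arrival values over d=0..4: [3, 1, 5, 3, 4]
Each d has probability 1/5, so the pmf of τ is: f(1) = 1/5, f(3) = 2/5, f(4) = 1/5, f(5) = 1/5
Renewal equation for m(n) = E[N_n]: condition on τ_1 = k (if k <= n, one arrival plus a fresh copy on the remaining n−k steps): m(n) = F(n) + Σ_{k<=n} f(k)·m(n−k), where F(n) = P(τ <= n) and m(0) = 0
m(1) = F(1) = 1/5
m(2) = F(2) + f(1)·m(1) = 1/5 + 1/5·1/5 = 6/25
m(3) = F(3) + f(1)·m(2) = 3/5 + 1/5·6/25 = 81/125
m(4) = F(4) + f(1)·m(3) + f(3)·m(1) = 4/5 + 1/5·81/125 + 2/5·1/5 = 631/625
m(5) = F(5) + f(1)·m(4) + f(3)·m(2) + f(4)·m(1) = 1 + 1/5·631/625 + 2/5·6/25 + 1/5·1/5 = 4181/3125
m(6) = F(6) + f(1)·m(5) + f(3)·m(3) + f(4)·m(2) + f(5)·m(1) = 1 + 1/5·4181/3125 + 2/5·81/125 + 1/5·6/25 + 1/5·1/5 = 25231/15625
m(7) = F(7) + f(1)·m(6) + f(3)·m(4) + f(4)·m(3) + f(5)·m(2) = 1 + 1/5·25231/15625 + 2/5·631/625 + 1/5·81/125 + 1/5·6/25 = 148781/78125
E[N_7] = m(7) = 148781/78125

148781/78125


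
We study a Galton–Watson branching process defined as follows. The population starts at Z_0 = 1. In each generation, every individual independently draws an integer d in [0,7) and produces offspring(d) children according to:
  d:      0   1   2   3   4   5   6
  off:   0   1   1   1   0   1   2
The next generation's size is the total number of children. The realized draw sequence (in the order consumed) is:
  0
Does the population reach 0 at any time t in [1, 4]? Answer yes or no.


gen 0: Z_0=1, draws=[0], offspring=[0], Z_1=0
gen 1: Z_1=0, draws=[], offspring=[], Z_2=0
gen 2: Z_2=0, draws=[], offspring=[], Z_3=0
gen 3: Z_3=0, draws=[], offspring=[], Z_4=0

yes


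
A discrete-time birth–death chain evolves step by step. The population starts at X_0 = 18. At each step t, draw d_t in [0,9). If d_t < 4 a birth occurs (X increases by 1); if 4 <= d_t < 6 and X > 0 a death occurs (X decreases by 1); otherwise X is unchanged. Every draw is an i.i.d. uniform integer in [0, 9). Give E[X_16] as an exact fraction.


X can drop by at most 1 per step and X_0 = 18 > T = 16, so X_t >= 18 − t >= 2 > 0 for every t <= 16: the floor at 0 (the 'and X > 0' condition) never binds. Hence X_16 = X_0 + Σ_{t<16} Y_t with i.i.d. increments Y_t = y(d_t) ∈ {+1, −1, 0}.
Outcome values over d=0..8: [1, 1, 1, 1, -1, -1, 0, 0, 0]
Σy = 2, Σy² = 6, M = 9
μ = 2/9 = 2/9,  σ² = 6/9 − (2/9)² = 50/81
E[X_16] = 18 + 16·(2/9) = 194/9

194/9


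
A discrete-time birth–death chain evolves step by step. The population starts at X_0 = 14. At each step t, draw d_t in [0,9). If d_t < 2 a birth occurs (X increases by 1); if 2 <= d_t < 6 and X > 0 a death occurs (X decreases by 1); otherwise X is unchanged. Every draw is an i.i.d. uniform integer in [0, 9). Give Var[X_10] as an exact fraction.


X can drop by at most 1 per step and X_0 = 14 > T = 10, so X_t >= 14 − t >= 4 > 0 for every t <= 10: the floor at 0 (the 'and X > 0' condition) never binds. Hence X_10 = X_0 + Σ_{t<10} Y_t with i.i.d. increments Y_t = y(d_t) ∈ {+1, −1, 0}.
Outcome values over d=0..8: [1, 1, -1, -1, -1, -1, 0, 0, 0]
Σy = -2, Σy² = 6, M = 9
μ = -2/9 = -2/9,  σ² = 6/9 − (-2/9)² = 50/81
Independent increments: Var[X_10] = 10·σ² = 10·(50/81) = 500/81

500/81


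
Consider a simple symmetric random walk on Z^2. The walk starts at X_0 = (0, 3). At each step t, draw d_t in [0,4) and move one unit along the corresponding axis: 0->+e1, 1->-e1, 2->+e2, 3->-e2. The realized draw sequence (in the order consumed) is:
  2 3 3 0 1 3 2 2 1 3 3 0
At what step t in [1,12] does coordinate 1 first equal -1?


9

t=0: X=(0, 3), d=2 → +e2, X_1=(0, 4)
t=1: X=(0, 4), d=3 → -e2, X_2=(0, 3)
t=2: X=(0, 3), d=3 → -e2, X_3=(0, 2)
t=3: X=(0, 2), d=0 → +e1, X_4=(1, 2)
t=4: X=(1, 2), d=1 → -e1, X_5=(0, 2)
t=5: X=(0, 2), d=3 → -e2, X_6=(0, 1)
t=6: X=(0, 1), d=2 → +e2, X_7=(0, 2)
t=7: X=(0, 2), d=2 → +e2, X_8=(0, 3)
t=8: X=(0, 3), d=1 → -e1, X_9=(-1, 3)
t=9: X=(-1, 3), d=3 → -e2, X_10=(-1, 2)
t=10: X=(-1, 2), d=3 → -e2, X_11=(-1, 1)
t=11: X=(-1, 1), d=0 → +e1, X_12=(0, 1)


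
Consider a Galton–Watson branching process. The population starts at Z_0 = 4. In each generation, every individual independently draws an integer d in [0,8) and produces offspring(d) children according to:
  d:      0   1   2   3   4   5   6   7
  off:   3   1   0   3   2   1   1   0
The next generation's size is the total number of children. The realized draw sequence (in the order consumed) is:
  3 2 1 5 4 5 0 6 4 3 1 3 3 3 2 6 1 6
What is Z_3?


gen 0: Z_0=4, draws=[3, 2, 1, 5], offspring=[3, 0, 1, 1], Z_1=5
gen 1: Z_1=5, draws=[4, 5, 0, 6, 4], offspring=[2, 1, 3, 1, 2], Z_2=9
gen 2: Z_2=9, draws=[3, 1, 3, 3, 3, 2, 6, 1, 6], offspring=[3, 1, 3, 3, 3, 0, 1, 1, 1], Z_3=16

16


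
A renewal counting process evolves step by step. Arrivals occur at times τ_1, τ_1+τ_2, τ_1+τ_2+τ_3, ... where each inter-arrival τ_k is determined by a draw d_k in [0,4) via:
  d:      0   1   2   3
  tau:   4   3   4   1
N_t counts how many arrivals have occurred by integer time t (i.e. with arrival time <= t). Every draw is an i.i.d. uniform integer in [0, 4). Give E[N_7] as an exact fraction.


32933/16384

Inter-arrival values over d=0..3: [4, 3, 4, 1]
Each d has probability 1/4, so the pmf of τ is: f(1) = 1/4, f(3) = 1/4, f(4) = 1/2
Renewal equation for m(n) = E[N_n]: condition on τ_1 = k (if k <= n, one arrival plus a fresh copy on the remaining n−k steps): m(n) = F(n) + Σ_{k<=n} f(k)·m(n−k), where F(n) = P(τ <= n) and m(0) = 0
m(1) = F(1) = 1/4
m(2) = F(2) + f(1)·m(1) = 1/4 + 1/4·1/4 = 5/16
m(3) = F(3) + f(1)·m(2) = 1/2 + 1/4·5/16 = 37/64
m(4) = F(4) + f(1)·m(3) + f(3)·m(1) = 1 + 1/4·37/64 + 1/4·1/4 = 309/256
m(5) = F(5) + f(1)·m(4) + f(3)·m(2) + f(4)·m(1) = 1 + 1/4·309/256 + 1/4·5/16 + 1/2·1/4 = 1541/1024
m(6) = F(6) + f(1)·m(5) + f(3)·m(3) + f(4)·m(2) = 1 + 1/4·1541/1024 + 1/4·37/64 + 1/2·5/16 = 6869/4096
m(7) = F(7) + f(1)·m(6) + f(3)·m(4) + f(4)·m(3) = 1 + 1/4·6869/4096 + 1/4·309/256 + 1/2·37/64 = 32933/16384
E[N_7] = m(7) = 32933/16384


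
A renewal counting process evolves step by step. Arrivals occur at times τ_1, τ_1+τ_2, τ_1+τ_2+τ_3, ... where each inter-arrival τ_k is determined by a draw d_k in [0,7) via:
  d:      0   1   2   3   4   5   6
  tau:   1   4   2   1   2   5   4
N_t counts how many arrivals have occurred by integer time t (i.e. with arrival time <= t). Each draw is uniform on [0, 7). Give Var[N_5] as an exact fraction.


Inter-arrival values over d=0..6: [1, 4, 2, 1, 2, 5, 4]
Each d has probability 1/7, so the pmf of τ is: f(1) = 2/7, f(2) = 2/7, f(4) = 2/7, f(5) = 1/7
Let p_n(j) = P(N_n = j), with p_0 = [1]. Condition on τ_1: p_n(0) = P(τ > n), and for j >= 1, p_n(j) = Σ_{k<=n} f(k)·p_{n−k}(j−1)
p_1 = [5/7, 2/7]  (j = 0..1)
p_2 = [3/7, 24/49, 4/49]  (j = 0..2)
p_3 = [3/7, 16/49, 76/343, 8/343]  (j = 0..3)
p_4 = [1/7, 26/49, 80/343, 208/2401, 16/2401]  (j = 0..4)
p_5 = [0, 25/49, 16/49, 312/2401, 528/16807, 32/16807]  (j = 0..5)
E[N_5] = Σ j·p_5(j) = 28375/16807;  E[N_5²] = Σ j²·p_5(j) = 59431/16807
Var[N_5] = 59431/16807 − (28375/16807)² = 193716192/282475249

193716192/282475249


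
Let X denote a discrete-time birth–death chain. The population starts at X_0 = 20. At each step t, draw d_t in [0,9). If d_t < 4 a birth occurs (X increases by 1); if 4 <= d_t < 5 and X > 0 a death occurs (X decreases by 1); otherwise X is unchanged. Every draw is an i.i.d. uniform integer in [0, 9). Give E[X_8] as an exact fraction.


68/3

X can drop by at most 1 per step and X_0 = 20 > T = 8, so X_t >= 20 − t >= 12 > 0 for every t <= 8: the floor at 0 (the 'and X > 0' condition) never binds. Hence X_8 = X_0 + Σ_{t<8} Y_t with i.i.d. increments Y_t = y(d_t) ∈ {+1, −1, 0}.
Outcome values over d=0..8: [1, 1, 1, 1, -1, 0, 0, 0, 0]
Σy = 3, Σy² = 5, M = 9
μ = 3/9 = 1/3,  σ² = 5/9 − (1/3)² = 4/9
E[X_8] = 20 + 8·(1/3) = 68/3


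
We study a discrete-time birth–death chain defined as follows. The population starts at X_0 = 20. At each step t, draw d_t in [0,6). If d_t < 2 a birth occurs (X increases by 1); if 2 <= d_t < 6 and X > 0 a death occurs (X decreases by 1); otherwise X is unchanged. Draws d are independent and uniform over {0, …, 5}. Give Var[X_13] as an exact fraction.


X can drop by at most 1 per step and X_0 = 20 > T = 13, so X_t >= 20 − t >= 7 > 0 for every t <= 13: the floor at 0 (the 'and X > 0' condition) never binds. Hence X_13 = X_0 + Σ_{t<13} Y_t with i.i.d. increments Y_t = y(d_t) ∈ {+1, −1, 0}.
Outcome values over d=0..5: [1, 1, -1, -1, -1, -1]
Σy = -2, Σy² = 6, M = 6
μ = -2/6 = -1/3,  σ² = 6/6 − (-1/3)² = 8/9
Independent increments: Var[X_13] = 13·σ² = 13·(8/9) = 104/9

104/9


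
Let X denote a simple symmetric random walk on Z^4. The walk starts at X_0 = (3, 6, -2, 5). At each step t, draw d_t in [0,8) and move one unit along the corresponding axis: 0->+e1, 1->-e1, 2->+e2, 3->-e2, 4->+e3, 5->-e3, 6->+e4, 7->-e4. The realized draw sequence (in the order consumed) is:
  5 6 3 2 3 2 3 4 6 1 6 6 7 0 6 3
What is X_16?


t=0: X=(3, 6, -2, 5), d=5 → -e3, X_1=(3, 6, -3, 5)
t=1: X=(3, 6, -3, 5), d=6 → +e4, X_2=(3, 6, -3, 6)
t=2: X=(3, 6, -3, 6), d=3 → -e2, X_3=(3, 5, -3, 6)
t=3: X=(3, 5, -3, 6), d=2 → +e2, X_4=(3, 6, -3, 6)
t=4: X=(3, 6, -3, 6), d=3 → -e2, X_5=(3, 5, -3, 6)
t=5: X=(3, 5, -3, 6), d=2 → +e2, X_6=(3, 6, -3, 6)
t=6: X=(3, 6, -3, 6), d=3 → -e2, X_7=(3, 5, -3, 6)
t=7: X=(3, 5, -3, 6), d=4 → +e3, X_8=(3, 5, -2, 6)
t=8: X=(3, 5, -2, 6), d=6 → +e4, X_9=(3, 5, -2, 7)
t=9: X=(3, 5, -2, 7), d=1 → -e1, X_10=(2, 5, -2, 7)
t=10: X=(2, 5, -2, 7), d=6 → +e4, X_11=(2, 5, -2, 8)
t=11: X=(2, 5, -2, 8), d=6 → +e4, X_12=(2, 5, -2, 9)
t=12: X=(2, 5, -2, 9), d=7 → -e4, X_13=(2, 5, -2, 8)
t=13: X=(2, 5, -2, 8), d=0 → +e1, X_14=(3, 5, -2, 8)
t=14: X=(3, 5, -2, 8), d=6 → +e4, X_15=(3, 5, -2, 9)
t=15: X=(3, 5, -2, 9), d=3 → -e2, X_16=(3, 4, -2, 9)

(3, 4, -2, 9)


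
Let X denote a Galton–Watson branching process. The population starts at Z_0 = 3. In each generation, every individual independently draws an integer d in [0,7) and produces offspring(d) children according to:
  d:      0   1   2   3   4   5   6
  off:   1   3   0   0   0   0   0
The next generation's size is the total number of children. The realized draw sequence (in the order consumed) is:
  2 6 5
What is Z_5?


gen 0: Z_0=3, draws=[2, 6, 5], offspring=[0, 0, 0], Z_1=0
gen 1: Z_1=0, draws=[], offspring=[], Z_2=0
gen 2: Z_2=0, draws=[], offspring=[], Z_3=0
gen 3: Z_3=0, draws=[], offspring=[], Z_4=0
gen 4: Z_4=0, draws=[], offspring=[], Z_5=0

0


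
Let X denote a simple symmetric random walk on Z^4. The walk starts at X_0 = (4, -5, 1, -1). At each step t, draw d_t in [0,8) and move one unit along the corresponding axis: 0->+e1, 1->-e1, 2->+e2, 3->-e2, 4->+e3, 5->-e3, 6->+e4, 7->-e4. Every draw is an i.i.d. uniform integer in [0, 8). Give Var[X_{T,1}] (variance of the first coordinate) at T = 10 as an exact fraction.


5/2

Outcome values over d=0..7: [1, -1, 0, 0, 0, 0, 0, 0]
Σy = 0, Σy² = 2, M = 8
μ = 0/8 = 0,  σ² = 2/8 − (0)² = 1/4
Independent increments: Var[X_10] = 10·σ² = 10·(1/4) = 5/2


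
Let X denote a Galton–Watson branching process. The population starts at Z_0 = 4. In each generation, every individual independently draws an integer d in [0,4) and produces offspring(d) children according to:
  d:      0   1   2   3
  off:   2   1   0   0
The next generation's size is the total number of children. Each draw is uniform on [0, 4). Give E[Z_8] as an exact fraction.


6561/16384

Outcome values over d=0..3: [2, 1, 0, 0]
Σy = 3, Σy² = 5, M = 4
μ = 3/4 = 3/4,  σ² = 5/4 − (3/4)² = 11/16
E[Z_0] = 4
E[Z_1] = 3/4·E[Z_0] = 3
E[Z_2] = 3/4·E[Z_1] = 9/4
E[Z_3] = 3/4·E[Z_2] = 27/16
E[Z_4] = 3/4·E[Z_3] = 81/64
E[Z_5] = 3/4·E[Z_4] = 243/256
E[Z_6] = 3/4·E[Z_5] = 729/1024
E[Z_7] = 3/4·E[Z_6] = 2187/4096
E[Z_8] = 3/4·E[Z_7] = 6561/16384


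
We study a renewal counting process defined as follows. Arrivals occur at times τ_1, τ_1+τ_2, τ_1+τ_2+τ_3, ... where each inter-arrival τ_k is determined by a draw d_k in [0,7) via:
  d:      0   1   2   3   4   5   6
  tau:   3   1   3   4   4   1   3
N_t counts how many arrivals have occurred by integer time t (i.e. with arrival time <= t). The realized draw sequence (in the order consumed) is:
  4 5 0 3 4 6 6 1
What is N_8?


draw d_1=4: τ_1=4, arrival time A_1=4
draw d_2=5: τ_2=1, arrival time A_2=5
draw d_3=0: τ_3=3, arrival time A_3=8
draw d_4=3: τ_4=4, arrival time A_4=12
draw d_5=4: τ_5=4, arrival time A_5=16
draw d_6=6: τ_6=3, arrival time A_6=19
draw d_7=6: τ_7=3, arrival time A_7=22
draw d_8=1: τ_8=1, arrival time A_8=23
N_t over t=0..8: 0:0 1:0 2:0 3:0 4:1 5:2 6:2 7:2 8:3

3


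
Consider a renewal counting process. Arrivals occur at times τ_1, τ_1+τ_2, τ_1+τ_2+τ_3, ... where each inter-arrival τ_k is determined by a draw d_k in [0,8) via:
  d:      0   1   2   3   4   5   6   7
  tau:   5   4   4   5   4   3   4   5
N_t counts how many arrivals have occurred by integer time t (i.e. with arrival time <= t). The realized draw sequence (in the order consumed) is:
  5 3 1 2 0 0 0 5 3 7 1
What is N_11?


draw d_1=5: τ_1=3, arrival time A_1=3
draw d_2=3: τ_2=5, arrival time A_2=8
draw d_3=1: τ_3=4, arrival time A_3=12
draw d_4=2: τ_4=4, arrival time A_4=16
draw d_5=0: τ_5=5, arrival time A_5=21
draw d_6=0: τ_6=5, arrival time A_6=26
draw d_7=0: τ_7=5, arrival time A_7=31
draw d_8=5: τ_8=3, arrival time A_8=34
draw d_9=3: τ_9=5, arrival time A_9=39
draw d_10=7: τ_10=5, arrival time A_10=44
draw d_11=1: τ_11=4, arrival time A_11=48
N_t over t=0..11: 0:0 1:0 2:0 3:1 4:1 5:1 6:1 7:1 8:2 9:2 10:2 11:2

2


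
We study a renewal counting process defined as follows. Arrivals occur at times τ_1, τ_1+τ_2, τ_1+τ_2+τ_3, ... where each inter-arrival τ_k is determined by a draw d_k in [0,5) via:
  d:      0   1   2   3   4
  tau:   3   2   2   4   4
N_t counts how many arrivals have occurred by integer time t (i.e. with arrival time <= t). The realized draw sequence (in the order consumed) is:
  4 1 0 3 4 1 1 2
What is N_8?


draw d_1=4: τ_1=4, arrival time A_1=4
draw d_2=1: τ_2=2, arrival time A_2=6
draw d_3=0: τ_3=3, arrival time A_3=9
draw d_4=3: τ_4=4, arrival time A_4=13
draw d_5=4: τ_5=4, arrival time A_5=17
draw d_6=1: τ_6=2, arrival time A_6=19
draw d_7=1: τ_7=2, arrival time A_7=21
draw d_8=2: τ_8=2, arrival time A_8=23
N_t over t=0..8: 0:0 1:0 2:0 3:0 4:1 5:1 6:2 7:2 8:2

2


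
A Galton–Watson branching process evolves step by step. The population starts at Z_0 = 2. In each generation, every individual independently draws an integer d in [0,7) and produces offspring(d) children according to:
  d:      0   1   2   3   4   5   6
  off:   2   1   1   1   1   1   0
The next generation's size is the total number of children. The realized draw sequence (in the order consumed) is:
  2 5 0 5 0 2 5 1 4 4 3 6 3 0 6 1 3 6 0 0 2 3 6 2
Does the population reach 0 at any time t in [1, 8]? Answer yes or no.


gen 0: Z_0=2, draws=[2, 5], offspring=[1, 1], Z_1=2
gen 1: Z_1=2, draws=[0, 5], offspring=[2, 1], Z_2=3
gen 2: Z_2=3, draws=[0, 2, 5], offspring=[2, 1, 1], Z_3=4
gen 3: Z_3=4, draws=[1, 4, 4, 3], offspring=[1, 1, 1, 1], Z_4=4
gen 4: Z_4=4, draws=[6, 3, 0, 6], offspring=[0, 1, 2, 0], Z_5=3
gen 5: Z_5=3, draws=[1, 3, 6], offspring=[1, 1, 0], Z_6=2
gen 6: Z_6=2, draws=[0, 0], offspring=[2, 2], Z_7=4
gen 7: Z_7=4, draws=[2, 3, 6, 2], offspring=[1, 1, 0, 1], Z_8=3

no


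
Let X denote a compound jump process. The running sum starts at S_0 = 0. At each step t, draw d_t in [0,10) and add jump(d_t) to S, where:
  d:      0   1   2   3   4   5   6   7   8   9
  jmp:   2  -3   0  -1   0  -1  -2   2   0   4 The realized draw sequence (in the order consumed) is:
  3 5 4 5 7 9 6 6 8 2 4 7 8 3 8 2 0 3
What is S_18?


1

t=0: S=0, d=3, jump=-1, S_1=-1
t=1: S=-1, d=5, jump=-1, S_2=-2
t=2: S=-2, d=4, jump=0, S_3=-2
t=3: S=-2, d=5, jump=-1, S_4=-3
t=4: S=-3, d=7, jump=2, S_5=-1
t=5: S=-1, d=9, jump=4, S_6=3
t=6: S=3, d=6, jump=-2, S_7=1
t=7: S=1, d=6, jump=-2, S_8=-1
t=8: S=-1, d=8, jump=0, S_9=-1
t=9: S=-1, d=2, jump=0, S_10=-1
t=10: S=-1, d=4, jump=0, S_11=-1
t=11: S=-1, d=7, jump=2, S_12=1
t=12: S=1, d=8, jump=0, S_13=1
t=13: S=1, d=3, jump=-1, S_14=0
t=14: S=0, d=8, jump=0, S_15=0
t=15: S=0, d=2, jump=0, S_16=0
t=16: S=0, d=0, jump=2, S_17=2
t=17: S=2, d=3, jump=-1, S_18=1


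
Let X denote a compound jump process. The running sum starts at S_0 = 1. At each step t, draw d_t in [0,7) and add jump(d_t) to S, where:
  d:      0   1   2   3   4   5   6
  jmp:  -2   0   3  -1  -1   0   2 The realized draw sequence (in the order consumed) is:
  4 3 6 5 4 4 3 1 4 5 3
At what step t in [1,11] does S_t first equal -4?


11

t=0: S=1, d=4, jump=-1, S_1=0
t=1: S=0, d=3, jump=-1, S_2=-1
t=2: S=-1, d=6, jump=2, S_3=1
t=3: S=1, d=5, jump=0, S_4=1
t=4: S=1, d=4, jump=-1, S_5=0
t=5: S=0, d=4, jump=-1, S_6=-1
t=6: S=-1, d=3, jump=-1, S_7=-2
t=7: S=-2, d=1, jump=0, S_8=-2
t=8: S=-2, d=4, jump=-1, S_9=-3
t=9: S=-3, d=5, jump=0, S_10=-3
t=10: S=-3, d=3, jump=-1, S_11=-4


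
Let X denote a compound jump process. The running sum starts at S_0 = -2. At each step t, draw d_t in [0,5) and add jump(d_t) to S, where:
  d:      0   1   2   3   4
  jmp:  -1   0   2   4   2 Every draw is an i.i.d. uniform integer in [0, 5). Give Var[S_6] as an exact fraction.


456/25

Outcome values over d=0..4: [-1, 0, 2, 4, 2]
Σy = 7, Σy² = 25, M = 5
μ = 7/5 = 7/5,  σ² = 25/5 − (7/5)² = 76/25
Independent increments: Var[S_6] = 6·σ² = 6·(76/25) = 456/25


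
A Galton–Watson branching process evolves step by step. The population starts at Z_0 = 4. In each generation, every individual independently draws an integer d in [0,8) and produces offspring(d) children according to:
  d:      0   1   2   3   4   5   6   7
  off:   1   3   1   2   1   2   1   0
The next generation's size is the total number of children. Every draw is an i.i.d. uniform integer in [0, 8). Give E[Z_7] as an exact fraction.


Outcome values over d=0..7: [1, 3, 1, 2, 1, 2, 1, 0]
Σy = 11, Σy² = 21, M = 8
μ = 11/8 = 11/8,  σ² = 21/8 − (11/8)² = 47/64
E[Z_0] = 4
E[Z_1] = 11/8·E[Z_0] = 11/2
E[Z_2] = 11/8·E[Z_1] = 121/16
E[Z_3] = 11/8·E[Z_2] = 1331/128
E[Z_4] = 11/8·E[Z_3] = 14641/1024
E[Z_5] = 11/8·E[Z_4] = 161051/8192
E[Z_6] = 11/8·E[Z_5] = 1771561/65536
E[Z_7] = 11/8·E[Z_6] = 19487171/524288

19487171/524288


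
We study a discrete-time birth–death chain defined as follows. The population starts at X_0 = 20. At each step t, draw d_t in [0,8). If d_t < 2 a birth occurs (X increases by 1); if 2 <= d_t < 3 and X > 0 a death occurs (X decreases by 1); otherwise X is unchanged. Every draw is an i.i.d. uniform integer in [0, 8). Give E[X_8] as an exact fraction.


X can drop by at most 1 per step and X_0 = 20 > T = 8, so X_t >= 20 − t >= 12 > 0 for every t <= 8: the floor at 0 (the 'and X > 0' condition) never binds. Hence X_8 = X_0 + Σ_{t<8} Y_t with i.i.d. increments Y_t = y(d_t) ∈ {+1, −1, 0}.
Outcome values over d=0..7: [1, 1, -1, 0, 0, 0, 0, 0]
Σy = 1, Σy² = 3, M = 8
μ = 1/8 = 1/8,  σ² = 3/8 − (1/8)² = 23/64
E[X_8] = 20 + 8·(1/8) = 21

21


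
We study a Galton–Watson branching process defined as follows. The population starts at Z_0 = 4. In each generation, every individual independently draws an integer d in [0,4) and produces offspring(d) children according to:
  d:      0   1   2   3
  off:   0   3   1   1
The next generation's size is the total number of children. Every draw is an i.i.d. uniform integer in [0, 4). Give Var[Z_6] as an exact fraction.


Outcome values over d=0..3: [0, 3, 1, 1]
Σy = 5, Σy² = 11, M = 4
μ = 5/4 = 5/4,  σ² = 11/4 − (5/4)² = 19/16
V_0 = 0, E_0 = 4
V_1 = 19/16·E_0 + (5/4)²·V_0 = 19/4;  E_1 = 5
V_2 = 19/16·E_1 + (5/4)²·V_1 = 855/64;  E_2 = 25/4
V_3 = 19/16·E_2 + (5/4)²·V_2 = 28975/1024;  E_3 = 125/16
V_4 = 19/16·E_3 + (5/4)²·V_3 = 876375/16384;  E_4 = 625/64
V_5 = 19/16·E_4 + (5/4)²·V_4 = 24949375/262144;  E_5 = 3125/256
V_6 = 19/16·E_5 + (5/4)²·V_5 = 684534375/4194304;  E_6 = 15625/1024

684534375/4194304


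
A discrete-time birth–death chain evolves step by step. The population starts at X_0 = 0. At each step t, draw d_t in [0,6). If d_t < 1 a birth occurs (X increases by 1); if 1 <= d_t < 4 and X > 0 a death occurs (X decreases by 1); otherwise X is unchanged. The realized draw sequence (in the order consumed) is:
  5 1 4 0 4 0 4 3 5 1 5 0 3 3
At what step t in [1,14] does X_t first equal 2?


t=0: X=0, d=5 → hold, X_1=0
t=1: X=0, d=1 → hold, X_2=0
t=2: X=0, d=4 → hold, X_3=0
t=3: X=0, d=0 → birth, X_4=1
t=4: X=1, d=4 → hold, X_5=1
t=5: X=1, d=0 → birth, X_6=2
t=6: X=2, d=4 → hold, X_7=2
t=7: X=2, d=3 → death, X_8=1
t=8: X=1, d=5 → hold, X_9=1
t=9: X=1, d=1 → death, X_10=0
t=10: X=0, d=5 → hold, X_11=0
t=11: X=0, d=0 → birth, X_12=1
t=12: X=1, d=3 → death, X_13=0
t=13: X=0, d=3 → hold, X_14=0

6


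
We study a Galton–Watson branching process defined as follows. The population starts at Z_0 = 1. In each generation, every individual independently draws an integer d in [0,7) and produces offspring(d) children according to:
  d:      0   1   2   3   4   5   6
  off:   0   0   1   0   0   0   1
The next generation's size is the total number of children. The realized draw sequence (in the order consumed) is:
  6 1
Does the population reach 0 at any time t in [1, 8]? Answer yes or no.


yes

gen 0: Z_0=1, draws=[6], offspring=[1], Z_1=1
gen 1: Z_1=1, draws=[1], offspring=[0], Z_2=0
gen 2: Z_2=0, draws=[], offspring=[], Z_3=0
gen 3: Z_3=0, draws=[], offspring=[], Z_4=0
gen 4: Z_4=0, draws=[], offspring=[], Z_5=0
gen 5: Z_5=0, draws=[], offspring=[], Z_6=0
gen 6: Z_6=0, draws=[], offspring=[], Z_7=0
gen 7: Z_7=0, draws=[], offspring=[], Z_8=0


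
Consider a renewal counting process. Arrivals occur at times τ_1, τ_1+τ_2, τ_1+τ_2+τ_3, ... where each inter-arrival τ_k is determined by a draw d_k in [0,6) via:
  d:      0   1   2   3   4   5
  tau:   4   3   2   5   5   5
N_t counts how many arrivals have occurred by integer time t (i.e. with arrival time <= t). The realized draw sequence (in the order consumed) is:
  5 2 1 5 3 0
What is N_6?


draw d_1=5: τ_1=5, arrival time A_1=5
draw d_2=2: τ_2=2, arrival time A_2=7
draw d_3=1: τ_3=3, arrival time A_3=10
draw d_4=5: τ_4=5, arrival time A_4=15
draw d_5=3: τ_5=5, arrival time A_5=20
draw d_6=0: τ_6=4, arrival time A_6=24
N_t over t=0..6: 0:0 1:0 2:0 3:0 4:0 5:1 6:1

1


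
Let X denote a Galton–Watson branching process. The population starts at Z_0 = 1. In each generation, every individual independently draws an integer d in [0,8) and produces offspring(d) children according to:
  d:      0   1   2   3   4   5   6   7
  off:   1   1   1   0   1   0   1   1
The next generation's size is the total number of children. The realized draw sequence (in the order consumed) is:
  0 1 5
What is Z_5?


0

gen 0: Z_0=1, draws=[0], offspring=[1], Z_1=1
gen 1: Z_1=1, draws=[1], offspring=[1], Z_2=1
gen 2: Z_2=1, draws=[5], offspring=[0], Z_3=0
gen 3: Z_3=0, draws=[], offspring=[], Z_4=0
gen 4: Z_4=0, draws=[], offspring=[], Z_5=0


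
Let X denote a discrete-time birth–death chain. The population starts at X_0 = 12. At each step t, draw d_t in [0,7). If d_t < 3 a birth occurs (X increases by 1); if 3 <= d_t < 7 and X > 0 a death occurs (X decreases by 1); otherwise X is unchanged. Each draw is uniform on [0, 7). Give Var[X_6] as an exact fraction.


288/49

X can drop by at most 1 per step and X_0 = 12 > T = 6, so X_t >= 12 − t >= 6 > 0 for every t <= 6: the floor at 0 (the 'and X > 0' condition) never binds. Hence X_6 = X_0 + Σ_{t<6} Y_t with i.i.d. increments Y_t = y(d_t) ∈ {+1, −1, 0}.
Outcome values over d=0..6: [1, 1, 1, -1, -1, -1, -1]
Σy = -1, Σy² = 7, M = 7
μ = -1/7 = -1/7,  σ² = 7/7 − (-1/7)² = 48/49
Independent increments: Var[X_6] = 6·σ² = 6·(48/49) = 288/49


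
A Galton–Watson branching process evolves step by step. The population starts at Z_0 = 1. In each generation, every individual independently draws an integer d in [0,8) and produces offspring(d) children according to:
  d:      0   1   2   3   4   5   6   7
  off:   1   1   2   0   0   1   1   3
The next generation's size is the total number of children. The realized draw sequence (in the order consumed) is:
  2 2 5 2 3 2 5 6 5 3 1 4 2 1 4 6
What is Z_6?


2

gen 0: Z_0=1, draws=[2], offspring=[2], Z_1=2
gen 1: Z_1=2, draws=[2, 5], offspring=[2, 1], Z_2=3
gen 2: Z_2=3, draws=[2, 3, 2], offspring=[2, 0, 2], Z_3=4
gen 3: Z_3=4, draws=[5, 6, 5, 3], offspring=[1, 1, 1, 0], Z_4=3
gen 4: Z_4=3, draws=[1, 4, 2], offspring=[1, 0, 2], Z_5=3
gen 5: Z_5=3, draws=[1, 4, 6], offspring=[1, 0, 1], Z_6=2


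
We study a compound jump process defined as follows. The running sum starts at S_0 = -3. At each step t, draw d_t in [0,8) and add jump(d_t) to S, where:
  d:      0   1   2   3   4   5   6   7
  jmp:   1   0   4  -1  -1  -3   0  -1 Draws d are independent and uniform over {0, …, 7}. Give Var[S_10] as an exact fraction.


Outcome values over d=0..7: [1, 0, 4, -1, -1, -3, 0, -1]
Σy = -1, Σy² = 29, M = 8
μ = -1/8 = -1/8,  σ² = 29/8 − (-1/8)² = 231/64
Independent increments: Var[S_10] = 10·σ² = 10·(231/64) = 1155/32

1155/32


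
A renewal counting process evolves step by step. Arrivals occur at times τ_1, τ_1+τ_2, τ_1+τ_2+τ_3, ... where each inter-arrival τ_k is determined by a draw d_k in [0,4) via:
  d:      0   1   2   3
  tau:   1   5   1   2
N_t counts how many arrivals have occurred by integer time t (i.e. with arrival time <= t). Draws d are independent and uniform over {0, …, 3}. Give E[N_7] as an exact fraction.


399/128

Inter-arrival values over d=0..3: [1, 5, 1, 2]
Each d has probability 1/4, so the pmf of τ is: f(1) = 1/2, f(2) = 1/4, f(5) = 1/4
Renewal equation for m(n) = E[N_n]: condition on τ_1 = k (if k <= n, one arrival plus a fresh copy on the remaining n−k steps): m(n) = F(n) + Σ_{k<=n} f(k)·m(n−k), where F(n) = P(τ <= n) and m(0) = 0
m(1) = F(1) = 1/2
m(2) = F(2) + f(1)·m(1) = 3/4 + 1/2·1/2 = 1
m(3) = F(3) + f(1)·m(2) + f(2)·m(1) = 3/4 + 1/2·1 + 1/4·1/2 = 11/8
m(4) = F(4) + f(1)·m(3) + f(2)·m(2) = 3/4 + 1/2·11/8 + 1/4·1 = 27/16
m(5) = F(5) + f(1)·m(4) + f(2)·m(3) = 1 + 1/2·27/16 + 1/4·11/8 = 35/16
m(6) = F(6) + f(1)·m(5) + f(2)·m(4) + f(5)·m(1) = 1 + 1/2·35/16 + 1/4·27/16 + 1/4·1/2 = 169/64
m(7) = F(7) + f(1)·m(6) + f(2)·m(5) + f(5)·m(2) = 1 + 1/2·169/64 + 1/4·35/16 + 1/4·1 = 399/128
E[N_7] = m(7) = 399/128


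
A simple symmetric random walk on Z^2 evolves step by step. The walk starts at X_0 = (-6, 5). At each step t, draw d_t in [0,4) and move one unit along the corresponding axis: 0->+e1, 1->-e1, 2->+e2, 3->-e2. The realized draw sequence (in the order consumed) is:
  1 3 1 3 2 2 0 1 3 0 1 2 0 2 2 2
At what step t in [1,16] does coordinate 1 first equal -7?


1

t=0: X=(-6, 5), d=1 → -e1, X_1=(-7, 5)
t=1: X=(-7, 5), d=3 → -e2, X_2=(-7, 4)
t=2: X=(-7, 4), d=1 → -e1, X_3=(-8, 4)
t=3: X=(-8, 4), d=3 → -e2, X_4=(-8, 3)
t=4: X=(-8, 3), d=2 → +e2, X_5=(-8, 4)
t=5: X=(-8, 4), d=2 → +e2, X_6=(-8, 5)
t=6: X=(-8, 5), d=0 → +e1, X_7=(-7, 5)
t=7: X=(-7, 5), d=1 → -e1, X_8=(-8, 5)
t=8: X=(-8, 5), d=3 → -e2, X_9=(-8, 4)
t=9: X=(-8, 4), d=0 → +e1, X_10=(-7, 4)
t=10: X=(-7, 4), d=1 → -e1, X_11=(-8, 4)
t=11: X=(-8, 4), d=2 → +e2, X_12=(-8, 5)
t=12: X=(-8, 5), d=0 → +e1, X_13=(-7, 5)
t=13: X=(-7, 5), d=2 → +e2, X_14=(-7, 6)
t=14: X=(-7, 6), d=2 → +e2, X_15=(-7, 7)
t=15: X=(-7, 7), d=2 → +e2, X_16=(-7, 8)


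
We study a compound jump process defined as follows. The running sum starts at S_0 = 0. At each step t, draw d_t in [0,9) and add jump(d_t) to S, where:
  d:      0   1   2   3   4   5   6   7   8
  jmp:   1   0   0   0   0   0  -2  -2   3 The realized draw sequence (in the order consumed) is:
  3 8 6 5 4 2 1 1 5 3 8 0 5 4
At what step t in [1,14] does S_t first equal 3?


2

t=0: S=0, d=3, jump=0, S_1=0
t=1: S=0, d=8, jump=3, S_2=3
t=2: S=3, d=6, jump=-2, S_3=1
t=3: S=1, d=5, jump=0, S_4=1
t=4: S=1, d=4, jump=0, S_5=1
t=5: S=1, d=2, jump=0, S_6=1
t=6: S=1, d=1, jump=0, S_7=1
t=7: S=1, d=1, jump=0, S_8=1
t=8: S=1, d=5, jump=0, S_9=1
t=9: S=1, d=3, jump=0, S_10=1
t=10: S=1, d=8, jump=3, S_11=4
t=11: S=4, d=0, jump=1, S_12=5
t=12: S=5, d=5, jump=0, S_13=5
t=13: S=5, d=4, jump=0, S_14=5


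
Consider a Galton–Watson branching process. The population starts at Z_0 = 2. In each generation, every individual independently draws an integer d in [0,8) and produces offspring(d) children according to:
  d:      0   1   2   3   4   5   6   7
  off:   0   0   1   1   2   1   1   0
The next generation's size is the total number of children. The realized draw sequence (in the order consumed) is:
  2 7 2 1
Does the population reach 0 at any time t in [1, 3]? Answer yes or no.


yes

gen 0: Z_0=2, draws=[2, 7], offspring=[1, 0], Z_1=1
gen 1: Z_1=1, draws=[2], offspring=[1], Z_2=1
gen 2: Z_2=1, draws=[1], offspring=[0], Z_3=0


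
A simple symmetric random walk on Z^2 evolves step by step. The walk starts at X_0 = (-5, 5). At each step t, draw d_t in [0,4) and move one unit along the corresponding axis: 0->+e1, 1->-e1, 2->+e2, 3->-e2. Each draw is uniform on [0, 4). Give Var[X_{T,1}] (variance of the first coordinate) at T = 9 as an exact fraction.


9/2

Outcome values over d=0..3: [1, -1, 0, 0]
Σy = 0, Σy² = 2, M = 4
μ = 0/4 = 0,  σ² = 2/4 − (0)² = 1/2
Independent increments: Var[X_9] = 9·σ² = 9·(1/2) = 9/2


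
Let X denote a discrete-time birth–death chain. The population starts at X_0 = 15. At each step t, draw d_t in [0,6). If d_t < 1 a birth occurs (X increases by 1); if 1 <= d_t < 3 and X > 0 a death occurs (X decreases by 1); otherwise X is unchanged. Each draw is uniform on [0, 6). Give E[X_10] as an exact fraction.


40/3

X can drop by at most 1 per step and X_0 = 15 > T = 10, so X_t >= 15 − t >= 5 > 0 for every t <= 10: the floor at 0 (the 'and X > 0' condition) never binds. Hence X_10 = X_0 + Σ_{t<10} Y_t with i.i.d. increments Y_t = y(d_t) ∈ {+1, −1, 0}.
Outcome values over d=0..5: [1, -1, -1, 0, 0, 0]
Σy = -1, Σy² = 3, M = 6
μ = -1/6 = -1/6,  σ² = 3/6 − (-1/6)² = 17/36
E[X_10] = 15 + 10·(-1/6) = 40/3
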